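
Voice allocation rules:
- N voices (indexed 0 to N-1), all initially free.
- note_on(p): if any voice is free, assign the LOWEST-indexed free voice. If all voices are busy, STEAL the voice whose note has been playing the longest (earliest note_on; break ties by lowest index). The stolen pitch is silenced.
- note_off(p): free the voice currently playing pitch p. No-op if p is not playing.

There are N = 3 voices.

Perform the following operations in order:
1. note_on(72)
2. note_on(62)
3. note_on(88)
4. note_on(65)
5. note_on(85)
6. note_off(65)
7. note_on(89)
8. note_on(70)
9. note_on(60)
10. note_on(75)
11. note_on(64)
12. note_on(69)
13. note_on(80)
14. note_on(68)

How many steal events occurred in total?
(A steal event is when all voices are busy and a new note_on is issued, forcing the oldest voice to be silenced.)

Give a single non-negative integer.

Answer: 9

Derivation:
Op 1: note_on(72): voice 0 is free -> assigned | voices=[72 - -]
Op 2: note_on(62): voice 1 is free -> assigned | voices=[72 62 -]
Op 3: note_on(88): voice 2 is free -> assigned | voices=[72 62 88]
Op 4: note_on(65): all voices busy, STEAL voice 0 (pitch 72, oldest) -> assign | voices=[65 62 88]
Op 5: note_on(85): all voices busy, STEAL voice 1 (pitch 62, oldest) -> assign | voices=[65 85 88]
Op 6: note_off(65): free voice 0 | voices=[- 85 88]
Op 7: note_on(89): voice 0 is free -> assigned | voices=[89 85 88]
Op 8: note_on(70): all voices busy, STEAL voice 2 (pitch 88, oldest) -> assign | voices=[89 85 70]
Op 9: note_on(60): all voices busy, STEAL voice 1 (pitch 85, oldest) -> assign | voices=[89 60 70]
Op 10: note_on(75): all voices busy, STEAL voice 0 (pitch 89, oldest) -> assign | voices=[75 60 70]
Op 11: note_on(64): all voices busy, STEAL voice 2 (pitch 70, oldest) -> assign | voices=[75 60 64]
Op 12: note_on(69): all voices busy, STEAL voice 1 (pitch 60, oldest) -> assign | voices=[75 69 64]
Op 13: note_on(80): all voices busy, STEAL voice 0 (pitch 75, oldest) -> assign | voices=[80 69 64]
Op 14: note_on(68): all voices busy, STEAL voice 2 (pitch 64, oldest) -> assign | voices=[80 69 68]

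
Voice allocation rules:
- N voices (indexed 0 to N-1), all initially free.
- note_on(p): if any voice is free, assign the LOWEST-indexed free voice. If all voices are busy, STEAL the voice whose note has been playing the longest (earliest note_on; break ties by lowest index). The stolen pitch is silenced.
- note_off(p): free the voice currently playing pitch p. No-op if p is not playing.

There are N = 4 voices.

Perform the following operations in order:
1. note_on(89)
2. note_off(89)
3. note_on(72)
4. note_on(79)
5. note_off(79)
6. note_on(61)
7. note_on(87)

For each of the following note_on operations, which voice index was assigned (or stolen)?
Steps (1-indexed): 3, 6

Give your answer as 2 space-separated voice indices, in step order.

Op 1: note_on(89): voice 0 is free -> assigned | voices=[89 - - -]
Op 2: note_off(89): free voice 0 | voices=[- - - -]
Op 3: note_on(72): voice 0 is free -> assigned | voices=[72 - - -]
Op 4: note_on(79): voice 1 is free -> assigned | voices=[72 79 - -]
Op 5: note_off(79): free voice 1 | voices=[72 - - -]
Op 6: note_on(61): voice 1 is free -> assigned | voices=[72 61 - -]
Op 7: note_on(87): voice 2 is free -> assigned | voices=[72 61 87 -]

Answer: 0 1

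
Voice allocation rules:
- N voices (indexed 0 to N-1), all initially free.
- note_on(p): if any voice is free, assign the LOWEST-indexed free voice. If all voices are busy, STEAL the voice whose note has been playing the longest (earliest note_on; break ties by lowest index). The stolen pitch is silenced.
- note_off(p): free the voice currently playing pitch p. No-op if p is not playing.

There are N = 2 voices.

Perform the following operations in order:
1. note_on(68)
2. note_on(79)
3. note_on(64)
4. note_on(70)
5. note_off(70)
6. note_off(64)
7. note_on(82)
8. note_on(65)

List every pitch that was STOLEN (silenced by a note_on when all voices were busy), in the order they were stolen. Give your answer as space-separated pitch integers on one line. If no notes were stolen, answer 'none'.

Op 1: note_on(68): voice 0 is free -> assigned | voices=[68 -]
Op 2: note_on(79): voice 1 is free -> assigned | voices=[68 79]
Op 3: note_on(64): all voices busy, STEAL voice 0 (pitch 68, oldest) -> assign | voices=[64 79]
Op 4: note_on(70): all voices busy, STEAL voice 1 (pitch 79, oldest) -> assign | voices=[64 70]
Op 5: note_off(70): free voice 1 | voices=[64 -]
Op 6: note_off(64): free voice 0 | voices=[- -]
Op 7: note_on(82): voice 0 is free -> assigned | voices=[82 -]
Op 8: note_on(65): voice 1 is free -> assigned | voices=[82 65]

Answer: 68 79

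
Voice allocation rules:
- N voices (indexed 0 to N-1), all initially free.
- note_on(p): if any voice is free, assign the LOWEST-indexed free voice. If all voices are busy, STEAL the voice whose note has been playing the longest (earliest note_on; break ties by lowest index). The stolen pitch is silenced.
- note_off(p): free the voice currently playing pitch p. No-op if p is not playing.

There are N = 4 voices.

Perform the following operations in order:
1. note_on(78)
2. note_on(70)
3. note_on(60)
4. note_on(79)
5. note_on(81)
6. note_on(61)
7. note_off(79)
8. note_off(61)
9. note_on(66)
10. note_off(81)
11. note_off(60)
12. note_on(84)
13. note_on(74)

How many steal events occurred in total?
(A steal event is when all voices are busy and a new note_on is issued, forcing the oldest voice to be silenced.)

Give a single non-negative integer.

Op 1: note_on(78): voice 0 is free -> assigned | voices=[78 - - -]
Op 2: note_on(70): voice 1 is free -> assigned | voices=[78 70 - -]
Op 3: note_on(60): voice 2 is free -> assigned | voices=[78 70 60 -]
Op 4: note_on(79): voice 3 is free -> assigned | voices=[78 70 60 79]
Op 5: note_on(81): all voices busy, STEAL voice 0 (pitch 78, oldest) -> assign | voices=[81 70 60 79]
Op 6: note_on(61): all voices busy, STEAL voice 1 (pitch 70, oldest) -> assign | voices=[81 61 60 79]
Op 7: note_off(79): free voice 3 | voices=[81 61 60 -]
Op 8: note_off(61): free voice 1 | voices=[81 - 60 -]
Op 9: note_on(66): voice 1 is free -> assigned | voices=[81 66 60 -]
Op 10: note_off(81): free voice 0 | voices=[- 66 60 -]
Op 11: note_off(60): free voice 2 | voices=[- 66 - -]
Op 12: note_on(84): voice 0 is free -> assigned | voices=[84 66 - -]
Op 13: note_on(74): voice 2 is free -> assigned | voices=[84 66 74 -]

Answer: 2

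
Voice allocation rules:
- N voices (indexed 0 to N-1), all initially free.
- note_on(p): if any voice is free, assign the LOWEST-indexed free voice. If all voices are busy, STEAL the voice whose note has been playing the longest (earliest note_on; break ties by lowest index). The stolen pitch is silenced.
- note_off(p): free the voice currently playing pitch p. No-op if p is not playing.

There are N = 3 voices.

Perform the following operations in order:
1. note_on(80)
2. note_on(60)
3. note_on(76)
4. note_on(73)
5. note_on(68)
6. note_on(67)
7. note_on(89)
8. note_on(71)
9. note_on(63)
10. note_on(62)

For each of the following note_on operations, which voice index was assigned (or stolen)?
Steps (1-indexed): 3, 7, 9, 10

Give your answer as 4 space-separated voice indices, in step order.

Op 1: note_on(80): voice 0 is free -> assigned | voices=[80 - -]
Op 2: note_on(60): voice 1 is free -> assigned | voices=[80 60 -]
Op 3: note_on(76): voice 2 is free -> assigned | voices=[80 60 76]
Op 4: note_on(73): all voices busy, STEAL voice 0 (pitch 80, oldest) -> assign | voices=[73 60 76]
Op 5: note_on(68): all voices busy, STEAL voice 1 (pitch 60, oldest) -> assign | voices=[73 68 76]
Op 6: note_on(67): all voices busy, STEAL voice 2 (pitch 76, oldest) -> assign | voices=[73 68 67]
Op 7: note_on(89): all voices busy, STEAL voice 0 (pitch 73, oldest) -> assign | voices=[89 68 67]
Op 8: note_on(71): all voices busy, STEAL voice 1 (pitch 68, oldest) -> assign | voices=[89 71 67]
Op 9: note_on(63): all voices busy, STEAL voice 2 (pitch 67, oldest) -> assign | voices=[89 71 63]
Op 10: note_on(62): all voices busy, STEAL voice 0 (pitch 89, oldest) -> assign | voices=[62 71 63]

Answer: 2 0 2 0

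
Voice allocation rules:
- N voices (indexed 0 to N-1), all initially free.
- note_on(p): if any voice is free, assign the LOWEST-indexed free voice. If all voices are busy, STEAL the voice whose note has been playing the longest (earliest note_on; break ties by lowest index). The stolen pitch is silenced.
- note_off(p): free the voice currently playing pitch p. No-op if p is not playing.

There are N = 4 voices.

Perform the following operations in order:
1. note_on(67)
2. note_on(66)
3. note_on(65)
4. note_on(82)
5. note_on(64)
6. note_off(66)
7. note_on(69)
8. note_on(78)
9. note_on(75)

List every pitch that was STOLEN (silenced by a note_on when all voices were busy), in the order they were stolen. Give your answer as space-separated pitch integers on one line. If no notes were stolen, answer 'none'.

Answer: 67 65 82

Derivation:
Op 1: note_on(67): voice 0 is free -> assigned | voices=[67 - - -]
Op 2: note_on(66): voice 1 is free -> assigned | voices=[67 66 - -]
Op 3: note_on(65): voice 2 is free -> assigned | voices=[67 66 65 -]
Op 4: note_on(82): voice 3 is free -> assigned | voices=[67 66 65 82]
Op 5: note_on(64): all voices busy, STEAL voice 0 (pitch 67, oldest) -> assign | voices=[64 66 65 82]
Op 6: note_off(66): free voice 1 | voices=[64 - 65 82]
Op 7: note_on(69): voice 1 is free -> assigned | voices=[64 69 65 82]
Op 8: note_on(78): all voices busy, STEAL voice 2 (pitch 65, oldest) -> assign | voices=[64 69 78 82]
Op 9: note_on(75): all voices busy, STEAL voice 3 (pitch 82, oldest) -> assign | voices=[64 69 78 75]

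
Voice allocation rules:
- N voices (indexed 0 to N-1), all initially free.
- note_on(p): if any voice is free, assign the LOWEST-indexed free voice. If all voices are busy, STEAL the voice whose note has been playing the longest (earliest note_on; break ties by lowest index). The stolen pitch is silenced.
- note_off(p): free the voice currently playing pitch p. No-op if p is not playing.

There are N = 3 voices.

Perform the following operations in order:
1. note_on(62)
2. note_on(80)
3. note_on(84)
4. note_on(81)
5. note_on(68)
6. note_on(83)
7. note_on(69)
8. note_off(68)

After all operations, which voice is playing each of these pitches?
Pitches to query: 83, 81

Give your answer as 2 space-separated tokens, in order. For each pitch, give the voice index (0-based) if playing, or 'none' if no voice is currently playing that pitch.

Answer: 2 none

Derivation:
Op 1: note_on(62): voice 0 is free -> assigned | voices=[62 - -]
Op 2: note_on(80): voice 1 is free -> assigned | voices=[62 80 -]
Op 3: note_on(84): voice 2 is free -> assigned | voices=[62 80 84]
Op 4: note_on(81): all voices busy, STEAL voice 0 (pitch 62, oldest) -> assign | voices=[81 80 84]
Op 5: note_on(68): all voices busy, STEAL voice 1 (pitch 80, oldest) -> assign | voices=[81 68 84]
Op 6: note_on(83): all voices busy, STEAL voice 2 (pitch 84, oldest) -> assign | voices=[81 68 83]
Op 7: note_on(69): all voices busy, STEAL voice 0 (pitch 81, oldest) -> assign | voices=[69 68 83]
Op 8: note_off(68): free voice 1 | voices=[69 - 83]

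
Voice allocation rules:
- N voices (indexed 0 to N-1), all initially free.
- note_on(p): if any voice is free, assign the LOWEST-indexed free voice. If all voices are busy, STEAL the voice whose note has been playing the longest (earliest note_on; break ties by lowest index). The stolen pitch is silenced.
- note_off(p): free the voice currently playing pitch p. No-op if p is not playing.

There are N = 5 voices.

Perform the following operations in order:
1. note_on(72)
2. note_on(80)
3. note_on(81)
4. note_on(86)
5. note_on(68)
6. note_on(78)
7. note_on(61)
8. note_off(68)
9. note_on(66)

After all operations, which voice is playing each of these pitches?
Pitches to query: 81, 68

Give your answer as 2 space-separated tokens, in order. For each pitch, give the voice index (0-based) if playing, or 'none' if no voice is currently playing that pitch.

Op 1: note_on(72): voice 0 is free -> assigned | voices=[72 - - - -]
Op 2: note_on(80): voice 1 is free -> assigned | voices=[72 80 - - -]
Op 3: note_on(81): voice 2 is free -> assigned | voices=[72 80 81 - -]
Op 4: note_on(86): voice 3 is free -> assigned | voices=[72 80 81 86 -]
Op 5: note_on(68): voice 4 is free -> assigned | voices=[72 80 81 86 68]
Op 6: note_on(78): all voices busy, STEAL voice 0 (pitch 72, oldest) -> assign | voices=[78 80 81 86 68]
Op 7: note_on(61): all voices busy, STEAL voice 1 (pitch 80, oldest) -> assign | voices=[78 61 81 86 68]
Op 8: note_off(68): free voice 4 | voices=[78 61 81 86 -]
Op 9: note_on(66): voice 4 is free -> assigned | voices=[78 61 81 86 66]

Answer: 2 none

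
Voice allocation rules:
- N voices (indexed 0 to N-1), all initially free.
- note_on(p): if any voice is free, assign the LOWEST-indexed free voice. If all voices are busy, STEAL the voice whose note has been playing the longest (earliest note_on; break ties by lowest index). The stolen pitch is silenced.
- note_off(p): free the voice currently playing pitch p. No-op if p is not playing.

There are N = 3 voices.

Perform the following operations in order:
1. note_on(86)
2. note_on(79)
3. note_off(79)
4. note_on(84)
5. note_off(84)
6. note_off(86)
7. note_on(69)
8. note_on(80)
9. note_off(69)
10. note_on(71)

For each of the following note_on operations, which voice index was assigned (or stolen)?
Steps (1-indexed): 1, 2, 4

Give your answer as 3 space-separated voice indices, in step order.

Answer: 0 1 1

Derivation:
Op 1: note_on(86): voice 0 is free -> assigned | voices=[86 - -]
Op 2: note_on(79): voice 1 is free -> assigned | voices=[86 79 -]
Op 3: note_off(79): free voice 1 | voices=[86 - -]
Op 4: note_on(84): voice 1 is free -> assigned | voices=[86 84 -]
Op 5: note_off(84): free voice 1 | voices=[86 - -]
Op 6: note_off(86): free voice 0 | voices=[- - -]
Op 7: note_on(69): voice 0 is free -> assigned | voices=[69 - -]
Op 8: note_on(80): voice 1 is free -> assigned | voices=[69 80 -]
Op 9: note_off(69): free voice 0 | voices=[- 80 -]
Op 10: note_on(71): voice 0 is free -> assigned | voices=[71 80 -]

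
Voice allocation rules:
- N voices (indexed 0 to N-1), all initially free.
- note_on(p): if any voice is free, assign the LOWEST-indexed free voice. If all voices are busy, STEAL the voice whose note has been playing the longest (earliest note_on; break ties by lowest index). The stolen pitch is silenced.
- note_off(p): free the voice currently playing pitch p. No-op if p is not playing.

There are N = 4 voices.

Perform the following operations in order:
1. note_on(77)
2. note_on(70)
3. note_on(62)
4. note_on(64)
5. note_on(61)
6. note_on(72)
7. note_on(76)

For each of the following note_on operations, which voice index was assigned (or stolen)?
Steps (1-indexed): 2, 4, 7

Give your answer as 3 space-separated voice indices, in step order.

Op 1: note_on(77): voice 0 is free -> assigned | voices=[77 - - -]
Op 2: note_on(70): voice 1 is free -> assigned | voices=[77 70 - -]
Op 3: note_on(62): voice 2 is free -> assigned | voices=[77 70 62 -]
Op 4: note_on(64): voice 3 is free -> assigned | voices=[77 70 62 64]
Op 5: note_on(61): all voices busy, STEAL voice 0 (pitch 77, oldest) -> assign | voices=[61 70 62 64]
Op 6: note_on(72): all voices busy, STEAL voice 1 (pitch 70, oldest) -> assign | voices=[61 72 62 64]
Op 7: note_on(76): all voices busy, STEAL voice 2 (pitch 62, oldest) -> assign | voices=[61 72 76 64]

Answer: 1 3 2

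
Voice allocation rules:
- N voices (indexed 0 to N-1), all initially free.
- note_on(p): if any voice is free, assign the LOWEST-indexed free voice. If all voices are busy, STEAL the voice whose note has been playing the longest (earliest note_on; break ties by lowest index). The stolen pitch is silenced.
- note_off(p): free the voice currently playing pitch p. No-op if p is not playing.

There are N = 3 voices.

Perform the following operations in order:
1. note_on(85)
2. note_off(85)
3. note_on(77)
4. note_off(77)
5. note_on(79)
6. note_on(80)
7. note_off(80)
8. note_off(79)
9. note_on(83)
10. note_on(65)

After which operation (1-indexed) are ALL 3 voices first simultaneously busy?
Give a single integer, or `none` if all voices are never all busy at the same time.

Op 1: note_on(85): voice 0 is free -> assigned | voices=[85 - -]
Op 2: note_off(85): free voice 0 | voices=[- - -]
Op 3: note_on(77): voice 0 is free -> assigned | voices=[77 - -]
Op 4: note_off(77): free voice 0 | voices=[- - -]
Op 5: note_on(79): voice 0 is free -> assigned | voices=[79 - -]
Op 6: note_on(80): voice 1 is free -> assigned | voices=[79 80 -]
Op 7: note_off(80): free voice 1 | voices=[79 - -]
Op 8: note_off(79): free voice 0 | voices=[- - -]
Op 9: note_on(83): voice 0 is free -> assigned | voices=[83 - -]
Op 10: note_on(65): voice 1 is free -> assigned | voices=[83 65 -]

Answer: none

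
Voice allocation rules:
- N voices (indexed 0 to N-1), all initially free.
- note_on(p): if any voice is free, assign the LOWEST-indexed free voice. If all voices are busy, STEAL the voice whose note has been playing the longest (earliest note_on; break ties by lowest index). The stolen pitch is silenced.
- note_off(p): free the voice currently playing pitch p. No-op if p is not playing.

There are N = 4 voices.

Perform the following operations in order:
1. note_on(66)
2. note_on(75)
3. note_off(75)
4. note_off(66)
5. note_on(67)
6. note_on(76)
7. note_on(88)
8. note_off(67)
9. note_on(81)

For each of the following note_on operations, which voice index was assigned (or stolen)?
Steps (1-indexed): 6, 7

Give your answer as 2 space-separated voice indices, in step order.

Op 1: note_on(66): voice 0 is free -> assigned | voices=[66 - - -]
Op 2: note_on(75): voice 1 is free -> assigned | voices=[66 75 - -]
Op 3: note_off(75): free voice 1 | voices=[66 - - -]
Op 4: note_off(66): free voice 0 | voices=[- - - -]
Op 5: note_on(67): voice 0 is free -> assigned | voices=[67 - - -]
Op 6: note_on(76): voice 1 is free -> assigned | voices=[67 76 - -]
Op 7: note_on(88): voice 2 is free -> assigned | voices=[67 76 88 -]
Op 8: note_off(67): free voice 0 | voices=[- 76 88 -]
Op 9: note_on(81): voice 0 is free -> assigned | voices=[81 76 88 -]

Answer: 1 2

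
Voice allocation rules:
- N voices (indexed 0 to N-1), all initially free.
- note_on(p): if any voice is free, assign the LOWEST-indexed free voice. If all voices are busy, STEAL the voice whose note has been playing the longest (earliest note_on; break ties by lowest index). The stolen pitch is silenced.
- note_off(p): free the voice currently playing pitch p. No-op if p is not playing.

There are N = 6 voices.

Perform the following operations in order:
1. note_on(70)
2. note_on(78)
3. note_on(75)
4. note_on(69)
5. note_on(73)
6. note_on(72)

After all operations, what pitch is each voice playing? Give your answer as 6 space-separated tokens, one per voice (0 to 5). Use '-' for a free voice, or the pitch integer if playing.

Answer: 70 78 75 69 73 72

Derivation:
Op 1: note_on(70): voice 0 is free -> assigned | voices=[70 - - - - -]
Op 2: note_on(78): voice 1 is free -> assigned | voices=[70 78 - - - -]
Op 3: note_on(75): voice 2 is free -> assigned | voices=[70 78 75 - - -]
Op 4: note_on(69): voice 3 is free -> assigned | voices=[70 78 75 69 - -]
Op 5: note_on(73): voice 4 is free -> assigned | voices=[70 78 75 69 73 -]
Op 6: note_on(72): voice 5 is free -> assigned | voices=[70 78 75 69 73 72]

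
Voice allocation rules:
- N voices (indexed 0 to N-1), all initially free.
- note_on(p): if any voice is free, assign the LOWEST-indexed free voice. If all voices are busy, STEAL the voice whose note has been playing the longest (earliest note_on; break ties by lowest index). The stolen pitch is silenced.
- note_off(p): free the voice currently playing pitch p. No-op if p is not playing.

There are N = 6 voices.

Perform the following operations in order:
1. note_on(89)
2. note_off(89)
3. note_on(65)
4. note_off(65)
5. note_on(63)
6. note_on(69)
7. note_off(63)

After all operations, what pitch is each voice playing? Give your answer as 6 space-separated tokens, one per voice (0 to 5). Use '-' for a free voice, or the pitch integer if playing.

Answer: - 69 - - - -

Derivation:
Op 1: note_on(89): voice 0 is free -> assigned | voices=[89 - - - - -]
Op 2: note_off(89): free voice 0 | voices=[- - - - - -]
Op 3: note_on(65): voice 0 is free -> assigned | voices=[65 - - - - -]
Op 4: note_off(65): free voice 0 | voices=[- - - - - -]
Op 5: note_on(63): voice 0 is free -> assigned | voices=[63 - - - - -]
Op 6: note_on(69): voice 1 is free -> assigned | voices=[63 69 - - - -]
Op 7: note_off(63): free voice 0 | voices=[- 69 - - - -]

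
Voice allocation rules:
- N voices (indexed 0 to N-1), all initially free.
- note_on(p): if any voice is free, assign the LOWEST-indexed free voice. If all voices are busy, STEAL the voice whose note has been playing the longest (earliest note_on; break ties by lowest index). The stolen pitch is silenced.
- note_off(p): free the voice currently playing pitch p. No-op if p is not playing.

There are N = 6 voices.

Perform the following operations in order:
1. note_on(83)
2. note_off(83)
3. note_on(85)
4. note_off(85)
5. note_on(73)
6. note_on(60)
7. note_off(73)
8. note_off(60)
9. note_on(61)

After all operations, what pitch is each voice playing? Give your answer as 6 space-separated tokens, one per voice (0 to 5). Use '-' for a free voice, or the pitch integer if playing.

Op 1: note_on(83): voice 0 is free -> assigned | voices=[83 - - - - -]
Op 2: note_off(83): free voice 0 | voices=[- - - - - -]
Op 3: note_on(85): voice 0 is free -> assigned | voices=[85 - - - - -]
Op 4: note_off(85): free voice 0 | voices=[- - - - - -]
Op 5: note_on(73): voice 0 is free -> assigned | voices=[73 - - - - -]
Op 6: note_on(60): voice 1 is free -> assigned | voices=[73 60 - - - -]
Op 7: note_off(73): free voice 0 | voices=[- 60 - - - -]
Op 8: note_off(60): free voice 1 | voices=[- - - - - -]
Op 9: note_on(61): voice 0 is free -> assigned | voices=[61 - - - - -]

Answer: 61 - - - - -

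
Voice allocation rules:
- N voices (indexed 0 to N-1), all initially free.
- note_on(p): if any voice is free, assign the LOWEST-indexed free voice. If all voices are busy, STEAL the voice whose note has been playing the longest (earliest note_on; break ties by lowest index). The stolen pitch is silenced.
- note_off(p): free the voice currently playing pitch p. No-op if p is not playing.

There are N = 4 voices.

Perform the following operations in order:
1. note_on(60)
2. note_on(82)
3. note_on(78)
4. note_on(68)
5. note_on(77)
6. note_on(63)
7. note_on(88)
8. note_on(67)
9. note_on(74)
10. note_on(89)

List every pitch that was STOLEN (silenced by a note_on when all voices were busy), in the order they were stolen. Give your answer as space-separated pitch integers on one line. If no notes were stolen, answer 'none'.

Answer: 60 82 78 68 77 63

Derivation:
Op 1: note_on(60): voice 0 is free -> assigned | voices=[60 - - -]
Op 2: note_on(82): voice 1 is free -> assigned | voices=[60 82 - -]
Op 3: note_on(78): voice 2 is free -> assigned | voices=[60 82 78 -]
Op 4: note_on(68): voice 3 is free -> assigned | voices=[60 82 78 68]
Op 5: note_on(77): all voices busy, STEAL voice 0 (pitch 60, oldest) -> assign | voices=[77 82 78 68]
Op 6: note_on(63): all voices busy, STEAL voice 1 (pitch 82, oldest) -> assign | voices=[77 63 78 68]
Op 7: note_on(88): all voices busy, STEAL voice 2 (pitch 78, oldest) -> assign | voices=[77 63 88 68]
Op 8: note_on(67): all voices busy, STEAL voice 3 (pitch 68, oldest) -> assign | voices=[77 63 88 67]
Op 9: note_on(74): all voices busy, STEAL voice 0 (pitch 77, oldest) -> assign | voices=[74 63 88 67]
Op 10: note_on(89): all voices busy, STEAL voice 1 (pitch 63, oldest) -> assign | voices=[74 89 88 67]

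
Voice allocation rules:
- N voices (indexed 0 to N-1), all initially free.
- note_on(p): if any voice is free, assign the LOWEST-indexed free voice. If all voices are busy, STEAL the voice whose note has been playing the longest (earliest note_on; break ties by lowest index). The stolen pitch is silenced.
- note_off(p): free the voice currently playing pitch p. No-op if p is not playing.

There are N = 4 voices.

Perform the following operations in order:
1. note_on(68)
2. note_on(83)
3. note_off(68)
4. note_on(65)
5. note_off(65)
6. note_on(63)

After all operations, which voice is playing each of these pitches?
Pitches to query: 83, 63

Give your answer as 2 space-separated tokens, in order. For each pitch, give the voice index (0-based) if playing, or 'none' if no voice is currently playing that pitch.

Op 1: note_on(68): voice 0 is free -> assigned | voices=[68 - - -]
Op 2: note_on(83): voice 1 is free -> assigned | voices=[68 83 - -]
Op 3: note_off(68): free voice 0 | voices=[- 83 - -]
Op 4: note_on(65): voice 0 is free -> assigned | voices=[65 83 - -]
Op 5: note_off(65): free voice 0 | voices=[- 83 - -]
Op 6: note_on(63): voice 0 is free -> assigned | voices=[63 83 - -]

Answer: 1 0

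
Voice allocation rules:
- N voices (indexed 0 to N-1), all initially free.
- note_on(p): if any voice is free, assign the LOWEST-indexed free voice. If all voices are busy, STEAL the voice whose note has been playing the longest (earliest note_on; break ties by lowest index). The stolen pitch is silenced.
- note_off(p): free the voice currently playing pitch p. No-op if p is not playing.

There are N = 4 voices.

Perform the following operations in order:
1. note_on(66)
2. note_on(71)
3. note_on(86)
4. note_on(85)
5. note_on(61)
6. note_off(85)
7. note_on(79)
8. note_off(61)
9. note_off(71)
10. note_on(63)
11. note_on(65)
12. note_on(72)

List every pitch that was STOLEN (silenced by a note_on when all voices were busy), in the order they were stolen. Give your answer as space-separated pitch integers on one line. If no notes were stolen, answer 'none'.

Answer: 66 86

Derivation:
Op 1: note_on(66): voice 0 is free -> assigned | voices=[66 - - -]
Op 2: note_on(71): voice 1 is free -> assigned | voices=[66 71 - -]
Op 3: note_on(86): voice 2 is free -> assigned | voices=[66 71 86 -]
Op 4: note_on(85): voice 3 is free -> assigned | voices=[66 71 86 85]
Op 5: note_on(61): all voices busy, STEAL voice 0 (pitch 66, oldest) -> assign | voices=[61 71 86 85]
Op 6: note_off(85): free voice 3 | voices=[61 71 86 -]
Op 7: note_on(79): voice 3 is free -> assigned | voices=[61 71 86 79]
Op 8: note_off(61): free voice 0 | voices=[- 71 86 79]
Op 9: note_off(71): free voice 1 | voices=[- - 86 79]
Op 10: note_on(63): voice 0 is free -> assigned | voices=[63 - 86 79]
Op 11: note_on(65): voice 1 is free -> assigned | voices=[63 65 86 79]
Op 12: note_on(72): all voices busy, STEAL voice 2 (pitch 86, oldest) -> assign | voices=[63 65 72 79]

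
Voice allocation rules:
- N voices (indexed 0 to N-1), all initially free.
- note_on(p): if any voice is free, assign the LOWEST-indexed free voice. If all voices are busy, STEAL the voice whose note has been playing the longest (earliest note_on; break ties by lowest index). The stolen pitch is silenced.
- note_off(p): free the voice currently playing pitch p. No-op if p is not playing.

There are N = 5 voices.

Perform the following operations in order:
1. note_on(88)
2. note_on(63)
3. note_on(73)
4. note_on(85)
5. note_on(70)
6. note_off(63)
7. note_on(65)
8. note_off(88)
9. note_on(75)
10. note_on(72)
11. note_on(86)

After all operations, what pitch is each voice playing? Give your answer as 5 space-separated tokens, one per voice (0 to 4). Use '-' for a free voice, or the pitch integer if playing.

Op 1: note_on(88): voice 0 is free -> assigned | voices=[88 - - - -]
Op 2: note_on(63): voice 1 is free -> assigned | voices=[88 63 - - -]
Op 3: note_on(73): voice 2 is free -> assigned | voices=[88 63 73 - -]
Op 4: note_on(85): voice 3 is free -> assigned | voices=[88 63 73 85 -]
Op 5: note_on(70): voice 4 is free -> assigned | voices=[88 63 73 85 70]
Op 6: note_off(63): free voice 1 | voices=[88 - 73 85 70]
Op 7: note_on(65): voice 1 is free -> assigned | voices=[88 65 73 85 70]
Op 8: note_off(88): free voice 0 | voices=[- 65 73 85 70]
Op 9: note_on(75): voice 0 is free -> assigned | voices=[75 65 73 85 70]
Op 10: note_on(72): all voices busy, STEAL voice 2 (pitch 73, oldest) -> assign | voices=[75 65 72 85 70]
Op 11: note_on(86): all voices busy, STEAL voice 3 (pitch 85, oldest) -> assign | voices=[75 65 72 86 70]

Answer: 75 65 72 86 70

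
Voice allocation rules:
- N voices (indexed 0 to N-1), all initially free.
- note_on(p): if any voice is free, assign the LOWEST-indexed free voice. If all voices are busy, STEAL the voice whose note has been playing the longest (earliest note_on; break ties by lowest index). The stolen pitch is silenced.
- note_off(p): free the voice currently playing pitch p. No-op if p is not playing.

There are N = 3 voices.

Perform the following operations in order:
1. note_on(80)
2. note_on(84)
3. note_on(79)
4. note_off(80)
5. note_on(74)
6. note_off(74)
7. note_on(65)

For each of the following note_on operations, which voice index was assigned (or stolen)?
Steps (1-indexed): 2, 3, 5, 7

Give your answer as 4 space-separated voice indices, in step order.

Answer: 1 2 0 0

Derivation:
Op 1: note_on(80): voice 0 is free -> assigned | voices=[80 - -]
Op 2: note_on(84): voice 1 is free -> assigned | voices=[80 84 -]
Op 3: note_on(79): voice 2 is free -> assigned | voices=[80 84 79]
Op 4: note_off(80): free voice 0 | voices=[- 84 79]
Op 5: note_on(74): voice 0 is free -> assigned | voices=[74 84 79]
Op 6: note_off(74): free voice 0 | voices=[- 84 79]
Op 7: note_on(65): voice 0 is free -> assigned | voices=[65 84 79]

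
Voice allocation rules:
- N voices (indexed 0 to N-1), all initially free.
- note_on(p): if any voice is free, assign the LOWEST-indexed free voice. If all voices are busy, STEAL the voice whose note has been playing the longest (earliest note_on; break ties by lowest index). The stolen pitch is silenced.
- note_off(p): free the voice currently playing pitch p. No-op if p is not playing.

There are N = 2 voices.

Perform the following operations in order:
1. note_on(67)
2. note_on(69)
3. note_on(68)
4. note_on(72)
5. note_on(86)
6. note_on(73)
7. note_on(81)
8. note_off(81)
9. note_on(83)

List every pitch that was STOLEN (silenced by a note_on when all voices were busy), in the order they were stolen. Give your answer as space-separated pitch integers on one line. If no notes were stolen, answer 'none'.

Op 1: note_on(67): voice 0 is free -> assigned | voices=[67 -]
Op 2: note_on(69): voice 1 is free -> assigned | voices=[67 69]
Op 3: note_on(68): all voices busy, STEAL voice 0 (pitch 67, oldest) -> assign | voices=[68 69]
Op 4: note_on(72): all voices busy, STEAL voice 1 (pitch 69, oldest) -> assign | voices=[68 72]
Op 5: note_on(86): all voices busy, STEAL voice 0 (pitch 68, oldest) -> assign | voices=[86 72]
Op 6: note_on(73): all voices busy, STEAL voice 1 (pitch 72, oldest) -> assign | voices=[86 73]
Op 7: note_on(81): all voices busy, STEAL voice 0 (pitch 86, oldest) -> assign | voices=[81 73]
Op 8: note_off(81): free voice 0 | voices=[- 73]
Op 9: note_on(83): voice 0 is free -> assigned | voices=[83 73]

Answer: 67 69 68 72 86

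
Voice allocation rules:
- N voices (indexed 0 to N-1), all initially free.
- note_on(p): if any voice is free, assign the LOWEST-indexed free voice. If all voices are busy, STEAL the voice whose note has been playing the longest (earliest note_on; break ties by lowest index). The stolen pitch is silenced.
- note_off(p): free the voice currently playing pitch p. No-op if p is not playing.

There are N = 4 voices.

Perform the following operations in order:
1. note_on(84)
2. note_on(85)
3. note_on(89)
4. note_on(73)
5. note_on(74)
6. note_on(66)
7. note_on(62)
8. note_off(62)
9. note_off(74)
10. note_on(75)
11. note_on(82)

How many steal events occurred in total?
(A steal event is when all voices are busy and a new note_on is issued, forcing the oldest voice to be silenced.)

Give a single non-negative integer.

Answer: 3

Derivation:
Op 1: note_on(84): voice 0 is free -> assigned | voices=[84 - - -]
Op 2: note_on(85): voice 1 is free -> assigned | voices=[84 85 - -]
Op 3: note_on(89): voice 2 is free -> assigned | voices=[84 85 89 -]
Op 4: note_on(73): voice 3 is free -> assigned | voices=[84 85 89 73]
Op 5: note_on(74): all voices busy, STEAL voice 0 (pitch 84, oldest) -> assign | voices=[74 85 89 73]
Op 6: note_on(66): all voices busy, STEAL voice 1 (pitch 85, oldest) -> assign | voices=[74 66 89 73]
Op 7: note_on(62): all voices busy, STEAL voice 2 (pitch 89, oldest) -> assign | voices=[74 66 62 73]
Op 8: note_off(62): free voice 2 | voices=[74 66 - 73]
Op 9: note_off(74): free voice 0 | voices=[- 66 - 73]
Op 10: note_on(75): voice 0 is free -> assigned | voices=[75 66 - 73]
Op 11: note_on(82): voice 2 is free -> assigned | voices=[75 66 82 73]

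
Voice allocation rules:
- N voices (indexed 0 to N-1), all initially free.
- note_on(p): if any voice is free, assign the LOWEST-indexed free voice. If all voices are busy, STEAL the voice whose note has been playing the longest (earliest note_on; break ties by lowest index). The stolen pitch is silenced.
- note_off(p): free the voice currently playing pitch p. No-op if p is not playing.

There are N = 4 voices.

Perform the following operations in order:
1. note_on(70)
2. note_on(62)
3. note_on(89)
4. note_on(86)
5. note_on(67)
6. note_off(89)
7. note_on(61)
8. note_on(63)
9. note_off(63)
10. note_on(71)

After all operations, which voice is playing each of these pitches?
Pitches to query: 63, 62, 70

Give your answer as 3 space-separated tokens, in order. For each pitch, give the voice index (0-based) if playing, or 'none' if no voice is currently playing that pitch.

Answer: none none none

Derivation:
Op 1: note_on(70): voice 0 is free -> assigned | voices=[70 - - -]
Op 2: note_on(62): voice 1 is free -> assigned | voices=[70 62 - -]
Op 3: note_on(89): voice 2 is free -> assigned | voices=[70 62 89 -]
Op 4: note_on(86): voice 3 is free -> assigned | voices=[70 62 89 86]
Op 5: note_on(67): all voices busy, STEAL voice 0 (pitch 70, oldest) -> assign | voices=[67 62 89 86]
Op 6: note_off(89): free voice 2 | voices=[67 62 - 86]
Op 7: note_on(61): voice 2 is free -> assigned | voices=[67 62 61 86]
Op 8: note_on(63): all voices busy, STEAL voice 1 (pitch 62, oldest) -> assign | voices=[67 63 61 86]
Op 9: note_off(63): free voice 1 | voices=[67 - 61 86]
Op 10: note_on(71): voice 1 is free -> assigned | voices=[67 71 61 86]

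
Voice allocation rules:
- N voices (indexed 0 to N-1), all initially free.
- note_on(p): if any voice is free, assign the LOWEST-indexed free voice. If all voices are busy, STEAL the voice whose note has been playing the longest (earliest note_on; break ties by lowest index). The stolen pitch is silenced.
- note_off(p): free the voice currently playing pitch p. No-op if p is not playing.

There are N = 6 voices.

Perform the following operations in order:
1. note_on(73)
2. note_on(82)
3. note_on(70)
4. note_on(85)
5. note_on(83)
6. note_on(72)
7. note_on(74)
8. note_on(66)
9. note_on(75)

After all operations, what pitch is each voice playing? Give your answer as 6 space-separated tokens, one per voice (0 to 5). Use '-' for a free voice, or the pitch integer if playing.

Op 1: note_on(73): voice 0 is free -> assigned | voices=[73 - - - - -]
Op 2: note_on(82): voice 1 is free -> assigned | voices=[73 82 - - - -]
Op 3: note_on(70): voice 2 is free -> assigned | voices=[73 82 70 - - -]
Op 4: note_on(85): voice 3 is free -> assigned | voices=[73 82 70 85 - -]
Op 5: note_on(83): voice 4 is free -> assigned | voices=[73 82 70 85 83 -]
Op 6: note_on(72): voice 5 is free -> assigned | voices=[73 82 70 85 83 72]
Op 7: note_on(74): all voices busy, STEAL voice 0 (pitch 73, oldest) -> assign | voices=[74 82 70 85 83 72]
Op 8: note_on(66): all voices busy, STEAL voice 1 (pitch 82, oldest) -> assign | voices=[74 66 70 85 83 72]
Op 9: note_on(75): all voices busy, STEAL voice 2 (pitch 70, oldest) -> assign | voices=[74 66 75 85 83 72]

Answer: 74 66 75 85 83 72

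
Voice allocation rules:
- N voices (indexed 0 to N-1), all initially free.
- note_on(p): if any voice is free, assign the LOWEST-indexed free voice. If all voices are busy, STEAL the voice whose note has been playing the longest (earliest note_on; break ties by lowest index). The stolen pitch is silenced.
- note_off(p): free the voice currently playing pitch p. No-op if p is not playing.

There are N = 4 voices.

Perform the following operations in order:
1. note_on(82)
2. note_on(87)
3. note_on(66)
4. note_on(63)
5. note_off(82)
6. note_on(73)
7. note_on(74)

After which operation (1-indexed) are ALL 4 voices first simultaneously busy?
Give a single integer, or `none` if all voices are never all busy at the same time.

Answer: 4

Derivation:
Op 1: note_on(82): voice 0 is free -> assigned | voices=[82 - - -]
Op 2: note_on(87): voice 1 is free -> assigned | voices=[82 87 - -]
Op 3: note_on(66): voice 2 is free -> assigned | voices=[82 87 66 -]
Op 4: note_on(63): voice 3 is free -> assigned | voices=[82 87 66 63]
Op 5: note_off(82): free voice 0 | voices=[- 87 66 63]
Op 6: note_on(73): voice 0 is free -> assigned | voices=[73 87 66 63]
Op 7: note_on(74): all voices busy, STEAL voice 1 (pitch 87, oldest) -> assign | voices=[73 74 66 63]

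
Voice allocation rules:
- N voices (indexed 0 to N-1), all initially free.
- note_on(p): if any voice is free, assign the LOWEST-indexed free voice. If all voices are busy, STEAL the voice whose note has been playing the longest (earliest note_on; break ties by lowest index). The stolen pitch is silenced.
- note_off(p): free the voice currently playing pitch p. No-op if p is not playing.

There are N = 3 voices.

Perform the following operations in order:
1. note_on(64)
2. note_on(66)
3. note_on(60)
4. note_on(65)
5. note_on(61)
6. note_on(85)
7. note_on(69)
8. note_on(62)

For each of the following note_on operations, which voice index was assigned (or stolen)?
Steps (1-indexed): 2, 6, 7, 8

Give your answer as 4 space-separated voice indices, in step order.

Op 1: note_on(64): voice 0 is free -> assigned | voices=[64 - -]
Op 2: note_on(66): voice 1 is free -> assigned | voices=[64 66 -]
Op 3: note_on(60): voice 2 is free -> assigned | voices=[64 66 60]
Op 4: note_on(65): all voices busy, STEAL voice 0 (pitch 64, oldest) -> assign | voices=[65 66 60]
Op 5: note_on(61): all voices busy, STEAL voice 1 (pitch 66, oldest) -> assign | voices=[65 61 60]
Op 6: note_on(85): all voices busy, STEAL voice 2 (pitch 60, oldest) -> assign | voices=[65 61 85]
Op 7: note_on(69): all voices busy, STEAL voice 0 (pitch 65, oldest) -> assign | voices=[69 61 85]
Op 8: note_on(62): all voices busy, STEAL voice 1 (pitch 61, oldest) -> assign | voices=[69 62 85]

Answer: 1 2 0 1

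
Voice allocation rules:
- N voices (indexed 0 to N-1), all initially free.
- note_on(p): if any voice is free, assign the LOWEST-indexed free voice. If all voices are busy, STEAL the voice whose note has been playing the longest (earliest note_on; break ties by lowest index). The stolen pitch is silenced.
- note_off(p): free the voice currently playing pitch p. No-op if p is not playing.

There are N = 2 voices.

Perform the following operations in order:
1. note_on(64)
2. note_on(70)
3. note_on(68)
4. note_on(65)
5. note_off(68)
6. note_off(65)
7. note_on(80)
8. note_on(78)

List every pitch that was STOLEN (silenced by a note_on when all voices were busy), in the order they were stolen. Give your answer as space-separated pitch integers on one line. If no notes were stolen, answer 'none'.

Answer: 64 70

Derivation:
Op 1: note_on(64): voice 0 is free -> assigned | voices=[64 -]
Op 2: note_on(70): voice 1 is free -> assigned | voices=[64 70]
Op 3: note_on(68): all voices busy, STEAL voice 0 (pitch 64, oldest) -> assign | voices=[68 70]
Op 4: note_on(65): all voices busy, STEAL voice 1 (pitch 70, oldest) -> assign | voices=[68 65]
Op 5: note_off(68): free voice 0 | voices=[- 65]
Op 6: note_off(65): free voice 1 | voices=[- -]
Op 7: note_on(80): voice 0 is free -> assigned | voices=[80 -]
Op 8: note_on(78): voice 1 is free -> assigned | voices=[80 78]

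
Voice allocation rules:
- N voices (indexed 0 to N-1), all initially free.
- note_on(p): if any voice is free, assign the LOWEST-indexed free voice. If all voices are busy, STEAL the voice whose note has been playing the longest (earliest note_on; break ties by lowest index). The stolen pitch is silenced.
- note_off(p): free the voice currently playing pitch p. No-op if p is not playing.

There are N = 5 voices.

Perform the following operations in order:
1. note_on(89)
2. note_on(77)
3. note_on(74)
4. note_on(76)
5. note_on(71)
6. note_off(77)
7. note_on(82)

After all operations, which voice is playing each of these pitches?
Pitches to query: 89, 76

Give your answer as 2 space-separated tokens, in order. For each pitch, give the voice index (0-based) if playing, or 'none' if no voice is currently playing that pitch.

Op 1: note_on(89): voice 0 is free -> assigned | voices=[89 - - - -]
Op 2: note_on(77): voice 1 is free -> assigned | voices=[89 77 - - -]
Op 3: note_on(74): voice 2 is free -> assigned | voices=[89 77 74 - -]
Op 4: note_on(76): voice 3 is free -> assigned | voices=[89 77 74 76 -]
Op 5: note_on(71): voice 4 is free -> assigned | voices=[89 77 74 76 71]
Op 6: note_off(77): free voice 1 | voices=[89 - 74 76 71]
Op 7: note_on(82): voice 1 is free -> assigned | voices=[89 82 74 76 71]

Answer: 0 3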